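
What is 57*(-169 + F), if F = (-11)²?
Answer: -2736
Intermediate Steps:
F = 121
57*(-169 + F) = 57*(-169 + 121) = 57*(-48) = -2736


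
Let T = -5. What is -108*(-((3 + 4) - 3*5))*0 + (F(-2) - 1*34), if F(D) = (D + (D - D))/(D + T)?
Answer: -236/7 ≈ -33.714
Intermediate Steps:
F(D) = D/(-5 + D) (F(D) = (D + (D - D))/(D - 5) = (D + 0)/(-5 + D) = D/(-5 + D))
-108*(-((3 + 4) - 3*5))*0 + (F(-2) - 1*34) = -108*(-((3 + 4) - 3*5))*0 + (-2/(-5 - 2) - 1*34) = -108*(-(7 - 15))*0 + (-2/(-7) - 34) = -108*(-1*(-8))*0 + (-2*(-⅐) - 34) = -864*0 + (2/7 - 34) = -108*0 - 236/7 = 0 - 236/7 = -236/7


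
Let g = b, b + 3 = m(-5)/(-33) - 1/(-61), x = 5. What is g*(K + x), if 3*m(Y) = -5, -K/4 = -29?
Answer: -194843/549 ≈ -354.91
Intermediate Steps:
K = 116 (K = -4*(-29) = 116)
m(Y) = -5/3 (m(Y) = (1/3)*(-5) = -5/3)
b = -17713/6039 (b = -3 + (-5/3/(-33) - 1/(-61)) = -3 + (-5/3*(-1/33) - 1*(-1/61)) = -3 + (5/99 + 1/61) = -3 + 404/6039 = -17713/6039 ≈ -2.9331)
g = -17713/6039 ≈ -2.9331
g*(K + x) = -17713*(116 + 5)/6039 = -17713/6039*121 = -194843/549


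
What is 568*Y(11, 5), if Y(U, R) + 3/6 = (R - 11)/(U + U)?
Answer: -4828/11 ≈ -438.91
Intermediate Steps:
Y(U, R) = -½ + (-11 + R)/(2*U) (Y(U, R) = -½ + (R - 11)/(U + U) = -½ + (-11 + R)/((2*U)) = -½ + (-11 + R)*(1/(2*U)) = -½ + (-11 + R)/(2*U))
568*Y(11, 5) = 568*((½)*(-11 + 5 - 1*11)/11) = 568*((½)*(1/11)*(-11 + 5 - 11)) = 568*((½)*(1/11)*(-17)) = 568*(-17/22) = -4828/11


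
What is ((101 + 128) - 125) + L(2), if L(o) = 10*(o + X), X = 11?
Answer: 234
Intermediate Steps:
L(o) = 110 + 10*o (L(o) = 10*(o + 11) = 10*(11 + o) = 110 + 10*o)
((101 + 128) - 125) + L(2) = ((101 + 128) - 125) + (110 + 10*2) = (229 - 125) + (110 + 20) = 104 + 130 = 234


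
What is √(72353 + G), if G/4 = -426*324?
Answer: I*√479743 ≈ 692.63*I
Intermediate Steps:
G = -552096 (G = 4*(-426*324) = 4*(-138024) = -552096)
√(72353 + G) = √(72353 - 552096) = √(-479743) = I*√479743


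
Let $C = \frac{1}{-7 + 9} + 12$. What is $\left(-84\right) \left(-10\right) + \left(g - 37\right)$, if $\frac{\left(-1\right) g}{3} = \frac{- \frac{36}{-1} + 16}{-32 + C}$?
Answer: $811$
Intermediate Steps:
$C = \frac{25}{2}$ ($C = \frac{1}{2} + 12 = \frac{25}{2} \approx 12.5$)
$g = 8$ ($g = - 3 \frac{- \frac{36}{-1} + 16}{-32 + \frac{25}{2}} = - 3 \frac{\left(-36\right) \left(-1\right) + 16}{- \frac{39}{2}} = - 3 \left(36 + 16\right) \left(- \frac{2}{39}\right) = - 3 \cdot 52 \left(- \frac{2}{39}\right) = \left(-3\right) \left(- \frac{8}{3}\right) = 8$)
$\left(-84\right) \left(-10\right) + \left(g - 37\right) = \left(-84\right) \left(-10\right) + \left(8 - 37\right) = 840 + \left(8 - 37\right) = 840 - 29 = 811$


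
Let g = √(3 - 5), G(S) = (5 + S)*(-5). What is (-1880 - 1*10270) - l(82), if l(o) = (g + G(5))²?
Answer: -14648 + 100*I*√2 ≈ -14648.0 + 141.42*I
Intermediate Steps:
G(S) = -25 - 5*S
g = I*√2 (g = √(-2) = I*√2 ≈ 1.4142*I)
l(o) = (-50 + I*√2)² (l(o) = (I*√2 + (-25 - 5*5))² = (I*√2 + (-25 - 25))² = (I*√2 - 50)² = (-50 + I*√2)²)
(-1880 - 1*10270) - l(82) = (-1880 - 1*10270) - (50 - I*√2)² = (-1880 - 10270) - (50 - I*√2)² = -12150 - (50 - I*√2)²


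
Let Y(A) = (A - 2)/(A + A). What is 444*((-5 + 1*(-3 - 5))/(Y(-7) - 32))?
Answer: 80808/439 ≈ 184.07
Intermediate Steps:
Y(A) = (-2 + A)/(2*A) (Y(A) = (-2 + A)/((2*A)) = (-2 + A)*(1/(2*A)) = (-2 + A)/(2*A))
444*((-5 + 1*(-3 - 5))/(Y(-7) - 32)) = 444*((-5 + 1*(-3 - 5))/((1/2)*(-2 - 7)/(-7) - 32)) = 444*((-5 + 1*(-8))/((1/2)*(-1/7)*(-9) - 32)) = 444*((-5 - 8)/(9/14 - 32)) = 444*(-13/(-439/14)) = 444*(-13*(-14/439)) = 444*(182/439) = 80808/439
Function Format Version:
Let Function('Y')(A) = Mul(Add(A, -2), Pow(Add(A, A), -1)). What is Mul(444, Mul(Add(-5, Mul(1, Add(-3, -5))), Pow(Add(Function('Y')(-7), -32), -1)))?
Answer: Rational(80808, 439) ≈ 184.07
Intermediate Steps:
Function('Y')(A) = Mul(Rational(1, 2), Pow(A, -1), Add(-2, A)) (Function('Y')(A) = Mul(Add(-2, A), Pow(Mul(2, A), -1)) = Mul(Add(-2, A), Mul(Rational(1, 2), Pow(A, -1))) = Mul(Rational(1, 2), Pow(A, -1), Add(-2, A)))
Mul(444, Mul(Add(-5, Mul(1, Add(-3, -5))), Pow(Add(Function('Y')(-7), -32), -1))) = Mul(444, Mul(Add(-5, Mul(1, Add(-3, -5))), Pow(Add(Mul(Rational(1, 2), Pow(-7, -1), Add(-2, -7)), -32), -1))) = Mul(444, Mul(Add(-5, Mul(1, -8)), Pow(Add(Mul(Rational(1, 2), Rational(-1, 7), -9), -32), -1))) = Mul(444, Mul(Add(-5, -8), Pow(Add(Rational(9, 14), -32), -1))) = Mul(444, Mul(-13, Pow(Rational(-439, 14), -1))) = Mul(444, Mul(-13, Rational(-14, 439))) = Mul(444, Rational(182, 439)) = Rational(80808, 439)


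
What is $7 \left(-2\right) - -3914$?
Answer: $3900$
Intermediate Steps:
$7 \left(-2\right) - -3914 = -14 + 3914 = 3900$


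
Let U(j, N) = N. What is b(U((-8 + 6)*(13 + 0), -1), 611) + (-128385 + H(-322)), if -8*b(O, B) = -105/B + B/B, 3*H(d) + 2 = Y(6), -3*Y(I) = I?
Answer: -941329355/7332 ≈ -1.2839e+5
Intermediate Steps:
Y(I) = -I/3
H(d) = -4/3 (H(d) = -⅔ + (-⅓*6)/3 = -⅔ + (⅓)*(-2) = -⅔ - ⅔ = -4/3)
b(O, B) = -⅛ + 105/(8*B) (b(O, B) = -(-105/B + B/B)/8 = -(-105/B + 1)/8 = -(1 - 105/B)/8 = -⅛ + 105/(8*B))
b(U((-8 + 6)*(13 + 0), -1), 611) + (-128385 + H(-322)) = (⅛)*(105 - 1*611)/611 + (-128385 - 4/3) = (⅛)*(1/611)*(105 - 611) - 385159/3 = (⅛)*(1/611)*(-506) - 385159/3 = -253/2444 - 385159/3 = -941329355/7332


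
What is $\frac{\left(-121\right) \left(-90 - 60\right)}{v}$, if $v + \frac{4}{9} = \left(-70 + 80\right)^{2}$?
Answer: $\frac{81675}{448} \approx 182.31$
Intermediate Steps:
$v = \frac{896}{9}$ ($v = - \frac{4}{9} + \left(-70 + 80\right)^{2} = - \frac{4}{9} + 10^{2} = - \frac{4}{9} + 100 = \frac{896}{9} \approx 99.556$)
$\frac{\left(-121\right) \left(-90 - 60\right)}{v} = \frac{\left(-121\right) \left(-90 - 60\right)}{\frac{896}{9}} = \left(-121\right) \left(-150\right) \frac{9}{896} = 18150 \cdot \frac{9}{896} = \frac{81675}{448}$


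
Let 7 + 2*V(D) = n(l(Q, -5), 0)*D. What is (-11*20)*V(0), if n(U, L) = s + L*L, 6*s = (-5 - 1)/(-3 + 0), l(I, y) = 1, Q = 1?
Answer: 770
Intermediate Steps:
s = ⅓ (s = ((-5 - 1)/(-3 + 0))/6 = (-6/(-3))/6 = (-6*(-⅓))/6 = (⅙)*2 = ⅓ ≈ 0.33333)
n(U, L) = ⅓ + L² (n(U, L) = ⅓ + L*L = ⅓ + L²)
V(D) = -7/2 + D/6 (V(D) = -7/2 + ((⅓ + 0²)*D)/2 = -7/2 + ((⅓ + 0)*D)/2 = -7/2 + (D/3)/2 = -7/2 + D/6)
(-11*20)*V(0) = (-11*20)*(-7/2 + (⅙)*0) = -220*(-7/2 + 0) = -220*(-7/2) = 770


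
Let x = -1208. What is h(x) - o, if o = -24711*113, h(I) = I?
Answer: 2791135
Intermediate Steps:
o = -2792343
h(x) - o = -1208 - 1*(-2792343) = -1208 + 2792343 = 2791135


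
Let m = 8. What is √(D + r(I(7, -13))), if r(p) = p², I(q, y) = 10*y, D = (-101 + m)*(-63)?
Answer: √22759 ≈ 150.86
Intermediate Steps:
D = 5859 (D = (-101 + 8)*(-63) = -93*(-63) = 5859)
√(D + r(I(7, -13))) = √(5859 + (10*(-13))²) = √(5859 + (-130)²) = √(5859 + 16900) = √22759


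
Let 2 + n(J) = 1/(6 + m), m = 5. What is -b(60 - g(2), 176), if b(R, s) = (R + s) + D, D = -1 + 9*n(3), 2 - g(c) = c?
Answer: -2396/11 ≈ -217.82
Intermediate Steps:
g(c) = 2 - c
n(J) = -21/11 (n(J) = -2 + 1/(6 + 5) = -2 + 1/11 = -21/11)
D = -200/11 (D = -1 + 9*(-21/11) = -1 - 189/11 = -200/11 ≈ -18.182)
b(R, s) = -200/11 + R + s (b(R, s) = (R + s) - 200/11 = -200/11 + R + s)
-b(60 - g(2), 176) = -(-200/11 + (60 - (2 - 1*2)) + 176) = -(-200/11 + (60 - (2 - 2)) + 176) = -(-200/11 + (60 - 1*0) + 176) = -(-200/11 + (60 + 0) + 176) = -(-200/11 + 60 + 176) = -1*2396/11 = -2396/11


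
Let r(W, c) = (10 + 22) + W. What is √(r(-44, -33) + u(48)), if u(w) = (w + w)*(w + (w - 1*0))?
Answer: 2*√2301 ≈ 95.938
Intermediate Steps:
r(W, c) = 32 + W
u(w) = 4*w² (u(w) = (2*w)*(w + (w + 0)) = (2*w)*(w + w) = (2*w)*(2*w) = 4*w²)
√(r(-44, -33) + u(48)) = √((32 - 44) + 4*48²) = √(-12 + 4*2304) = √(-12 + 9216) = √9204 = 2*√2301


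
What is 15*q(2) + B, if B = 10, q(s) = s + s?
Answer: 70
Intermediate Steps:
q(s) = 2*s
15*q(2) + B = 15*(2*2) + 10 = 15*4 + 10 = 60 + 10 = 70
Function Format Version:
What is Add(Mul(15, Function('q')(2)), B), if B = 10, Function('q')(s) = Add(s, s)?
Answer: 70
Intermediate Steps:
Function('q')(s) = Mul(2, s)
Add(Mul(15, Function('q')(2)), B) = Add(Mul(15, Mul(2, 2)), 10) = Add(Mul(15, 4), 10) = Add(60, 10) = 70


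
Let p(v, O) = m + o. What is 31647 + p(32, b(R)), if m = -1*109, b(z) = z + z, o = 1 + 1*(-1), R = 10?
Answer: 31538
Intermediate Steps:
o = 0 (o = 1 - 1 = 0)
b(z) = 2*z
m = -109
p(v, O) = -109 (p(v, O) = -109 + 0 = -109)
31647 + p(32, b(R)) = 31647 - 109 = 31538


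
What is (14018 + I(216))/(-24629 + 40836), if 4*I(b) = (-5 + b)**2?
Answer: 100593/64828 ≈ 1.5517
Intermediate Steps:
I(b) = (-5 + b)**2/4
(14018 + I(216))/(-24629 + 40836) = (14018 + (-5 + 216)**2/4)/(-24629 + 40836) = (14018 + (1/4)*211**2)/16207 = (14018 + (1/4)*44521)*(1/16207) = (14018 + 44521/4)*(1/16207) = (100593/4)*(1/16207) = 100593/64828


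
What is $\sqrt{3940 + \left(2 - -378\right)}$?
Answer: $12 \sqrt{30} \approx 65.727$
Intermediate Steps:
$\sqrt{3940 + \left(2 - -378\right)} = \sqrt{3940 + \left(2 + 378\right)} = \sqrt{3940 + 380} = \sqrt{4320} = 12 \sqrt{30}$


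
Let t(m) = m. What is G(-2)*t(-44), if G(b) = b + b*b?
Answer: -88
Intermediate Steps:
G(b) = b + b**2
G(-2)*t(-44) = -2*(1 - 2)*(-44) = -2*(-1)*(-44) = 2*(-44) = -88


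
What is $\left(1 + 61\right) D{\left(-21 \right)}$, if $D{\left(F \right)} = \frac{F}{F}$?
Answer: $62$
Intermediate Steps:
$D{\left(F \right)} = 1$
$\left(1 + 61\right) D{\left(-21 \right)} = \left(1 + 61\right) 1 = 62 \cdot 1 = 62$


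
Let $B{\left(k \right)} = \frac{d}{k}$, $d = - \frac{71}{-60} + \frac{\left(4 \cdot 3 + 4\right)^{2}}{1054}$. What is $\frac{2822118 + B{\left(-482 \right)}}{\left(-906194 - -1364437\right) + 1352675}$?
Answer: $\frac{43011448854023}{27599911491120} \approx 1.5584$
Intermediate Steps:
$d = \frac{45097}{31620}$ ($d = \left(-71\right) \left(- \frac{1}{60}\right) + \left(12 + 4\right)^{2} \cdot \frac{1}{1054} = \frac{71}{60} + 16^{2} \cdot \frac{1}{1054} = \frac{71}{60} + 256 \cdot \frac{1}{1054} = \frac{71}{60} + \frac{128}{527} = \frac{45097}{31620} \approx 1.4262$)
$B{\left(k \right)} = \frac{45097}{31620 k}$
$\frac{2822118 + B{\left(-482 \right)}}{\left(-906194 - -1364437\right) + 1352675} = \frac{2822118 + \frac{45097}{31620 \left(-482\right)}}{\left(-906194 - -1364437\right) + 1352675} = \frac{2822118 + \frac{45097}{31620} \left(- \frac{1}{482}\right)}{\left(-906194 + 1364437\right) + 1352675} = \frac{2822118 - \frac{45097}{15240840}}{458243 + 1352675} = \frac{43011448854023}{15240840 \cdot 1810918} = \frac{43011448854023}{15240840} \cdot \frac{1}{1810918} = \frac{43011448854023}{27599911491120}$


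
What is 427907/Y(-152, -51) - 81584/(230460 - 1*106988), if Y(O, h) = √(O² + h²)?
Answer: -5099/7717 + 427907*√25705/25705 ≈ 2668.3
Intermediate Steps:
427907/Y(-152, -51) - 81584/(230460 - 1*106988) = 427907/(√((-152)² + (-51)²)) - 81584/(230460 - 1*106988) = 427907/(√(23104 + 2601)) - 81584/(230460 - 106988) = 427907/(√25705) - 81584/123472 = 427907*(√25705/25705) - 81584*1/123472 = 427907*√25705/25705 - 5099/7717 = -5099/7717 + 427907*√25705/25705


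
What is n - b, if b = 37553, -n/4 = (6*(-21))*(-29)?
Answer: -52169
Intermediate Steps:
n = -14616 (n = -4*6*(-21)*(-29) = -(-504)*(-29) = -4*3654 = -14616)
n - b = -14616 - 1*37553 = -14616 - 37553 = -52169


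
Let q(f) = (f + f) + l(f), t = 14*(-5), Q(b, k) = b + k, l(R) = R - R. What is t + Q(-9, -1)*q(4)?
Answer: -150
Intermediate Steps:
l(R) = 0
t = -70
q(f) = 2*f (q(f) = (f + f) + 0 = 2*f + 0 = 2*f)
t + Q(-9, -1)*q(4) = -70 + (-9 - 1)*(2*4) = -70 - 10*8 = -70 - 80 = -150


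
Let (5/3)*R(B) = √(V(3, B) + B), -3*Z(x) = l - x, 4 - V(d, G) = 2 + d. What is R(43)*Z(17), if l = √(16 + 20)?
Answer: 11*√42/5 ≈ 14.258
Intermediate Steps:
V(d, G) = 2 - d (V(d, G) = 4 - (2 + d) = 4 + (-2 - d) = 2 - d)
l = 6 (l = √36 = 6)
Z(x) = -2 + x/3 (Z(x) = -(6 - x)/3 = -2 + x/3)
R(B) = 3*√(-1 + B)/5 (R(B) = 3*√((2 - 1*3) + B)/5 = 3*√((2 - 3) + B)/5 = 3*√(-1 + B)/5)
R(43)*Z(17) = (3*√(-1 + 43)/5)*(-2 + (⅓)*17) = (3*√42/5)*(-2 + 17/3) = (3*√42/5)*(11/3) = 11*√42/5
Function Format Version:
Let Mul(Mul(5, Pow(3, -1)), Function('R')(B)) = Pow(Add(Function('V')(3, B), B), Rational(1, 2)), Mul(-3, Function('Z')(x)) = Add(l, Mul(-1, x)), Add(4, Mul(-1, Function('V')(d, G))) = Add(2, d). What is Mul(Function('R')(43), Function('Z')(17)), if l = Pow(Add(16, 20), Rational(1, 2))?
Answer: Mul(Rational(11, 5), Pow(42, Rational(1, 2))) ≈ 14.258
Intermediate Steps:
Function('V')(d, G) = Add(2, Mul(-1, d)) (Function('V')(d, G) = Add(4, Mul(-1, Add(2, d))) = Add(4, Add(-2, Mul(-1, d))) = Add(2, Mul(-1, d)))
l = 6 (l = Pow(36, Rational(1, 2)) = 6)
Function('Z')(x) = Add(-2, Mul(Rational(1, 3), x)) (Function('Z')(x) = Mul(Rational(-1, 3), Add(6, Mul(-1, x))) = Add(-2, Mul(Rational(1, 3), x)))
Function('R')(B) = Mul(Rational(3, 5), Pow(Add(-1, B), Rational(1, 2))) (Function('R')(B) = Mul(Rational(3, 5), Pow(Add(Add(2, Mul(-1, 3)), B), Rational(1, 2))) = Mul(Rational(3, 5), Pow(Add(Add(2, -3), B), Rational(1, 2))) = Mul(Rational(3, 5), Pow(Add(-1, B), Rational(1, 2))))
Mul(Function('R')(43), Function('Z')(17)) = Mul(Mul(Rational(3, 5), Pow(Add(-1, 43), Rational(1, 2))), Add(-2, Mul(Rational(1, 3), 17))) = Mul(Mul(Rational(3, 5), Pow(42, Rational(1, 2))), Add(-2, Rational(17, 3))) = Mul(Mul(Rational(3, 5), Pow(42, Rational(1, 2))), Rational(11, 3)) = Mul(Rational(11, 5), Pow(42, Rational(1, 2)))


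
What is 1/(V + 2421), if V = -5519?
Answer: -1/3098 ≈ -0.00032279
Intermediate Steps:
1/(V + 2421) = 1/(-5519 + 2421) = 1/(-3098) = -1/3098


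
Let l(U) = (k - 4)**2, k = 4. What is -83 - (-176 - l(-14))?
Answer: 93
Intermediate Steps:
l(U) = 0 (l(U) = (4 - 4)**2 = 0**2 = 0)
-83 - (-176 - l(-14)) = -83 - (-176 - 1*0) = -83 - (-176 + 0) = -83 - 1*(-176) = -83 + 176 = 93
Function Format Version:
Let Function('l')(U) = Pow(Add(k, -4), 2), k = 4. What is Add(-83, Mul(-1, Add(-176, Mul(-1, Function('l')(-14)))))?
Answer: 93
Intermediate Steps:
Function('l')(U) = 0 (Function('l')(U) = Pow(Add(4, -4), 2) = Pow(0, 2) = 0)
Add(-83, Mul(-1, Add(-176, Mul(-1, Function('l')(-14))))) = Add(-83, Mul(-1, Add(-176, Mul(-1, 0)))) = Add(-83, Mul(-1, Add(-176, 0))) = Add(-83, Mul(-1, -176)) = Add(-83, 176) = 93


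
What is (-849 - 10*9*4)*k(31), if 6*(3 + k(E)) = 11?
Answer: 2821/2 ≈ 1410.5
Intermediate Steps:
k(E) = -7/6 (k(E) = -3 + (⅙)*11 = -3 + 11/6 = -7/6)
(-849 - 10*9*4)*k(31) = (-849 - 10*9*4)*(-7/6) = (-849 - 90*4)*(-7/6) = (-849 - 360)*(-7/6) = -1209*(-7/6) = 2821/2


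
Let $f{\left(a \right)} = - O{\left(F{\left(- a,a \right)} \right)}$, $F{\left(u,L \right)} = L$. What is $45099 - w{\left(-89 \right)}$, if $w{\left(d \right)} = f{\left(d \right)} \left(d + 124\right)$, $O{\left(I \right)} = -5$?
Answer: $44924$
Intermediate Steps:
$f{\left(a \right)} = 5$ ($f{\left(a \right)} = \left(-1\right) \left(-5\right) = 5$)
$w{\left(d \right)} = 620 + 5 d$ ($w{\left(d \right)} = 5 \left(d + 124\right) = 5 \left(124 + d\right) = 620 + 5 d$)
$45099 - w{\left(-89 \right)} = 45099 - \left(620 + 5 \left(-89\right)\right) = 45099 - \left(620 - 445\right) = 45099 - 175 = 44924$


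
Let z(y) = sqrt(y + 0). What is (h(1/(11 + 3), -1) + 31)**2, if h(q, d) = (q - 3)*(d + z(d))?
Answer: 7998/7 - 19475*I/98 ≈ 1142.6 - 198.72*I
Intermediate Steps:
z(y) = sqrt(y)
h(q, d) = (-3 + q)*(d + sqrt(d)) (h(q, d) = (q - 3)*(d + sqrt(d)) = (-3 + q)*(d + sqrt(d)))
(h(1/(11 + 3), -1) + 31)**2 = ((-3*(-1) - 3*I - 1/(11 + 3) + sqrt(-1)/(11 + 3)) + 31)**2 = ((3 - 3*I - 1/14 + I/14) + 31)**2 = ((41/14 - 41*I/14) + 31)**2 = (475/14 - 41*I/14)**2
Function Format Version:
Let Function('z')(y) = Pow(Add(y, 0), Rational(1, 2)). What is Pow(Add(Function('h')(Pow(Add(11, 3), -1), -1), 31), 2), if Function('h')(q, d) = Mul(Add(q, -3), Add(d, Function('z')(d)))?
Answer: Add(Rational(7998, 7), Mul(Rational(-19475, 98), I)) ≈ Add(1142.6, Mul(-198.72, I))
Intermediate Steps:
Function('z')(y) = Pow(y, Rational(1, 2))
Function('h')(q, d) = Mul(Add(-3, q), Add(d, Pow(d, Rational(1, 2)))) (Function('h')(q, d) = Mul(Add(q, -3), Add(d, Pow(d, Rational(1, 2)))) = Mul(Add(-3, q), Add(d, Pow(d, Rational(1, 2)))))
Pow(Add(Function('h')(Pow(Add(11, 3), -1), -1), 31), 2) = Pow(Add(Add(Mul(-3, -1), Mul(-3, Pow(-1, Rational(1, 2))), Mul(-1, Pow(Add(11, 3), -1)), Mul(Pow(Add(11, 3), -1), Pow(-1, Rational(1, 2)))), 31), 2) = Pow(Add(Add(3, Mul(-3, I), Mul(-1, Pow(14, -1)), Mul(Pow(14, -1), I)), 31), 2) = Pow(Add(Add(3, Mul(-3, I), Mul(-1, Rational(1, 14)), Mul(Rational(1, 14), I)), 31), 2) = Pow(Add(Add(3, Mul(-3, I), Rational(-1, 14), Mul(Rational(1, 14), I)), 31), 2) = Pow(Add(Add(Rational(41, 14), Mul(Rational(-41, 14), I)), 31), 2) = Pow(Add(Rational(475, 14), Mul(Rational(-41, 14), I)), 2)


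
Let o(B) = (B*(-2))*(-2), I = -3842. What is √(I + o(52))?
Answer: I*√3634 ≈ 60.283*I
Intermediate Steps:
o(B) = 4*B (o(B) = -2*B*(-2) = 4*B)
√(I + o(52)) = √(-3842 + 4*52) = √(-3842 + 208) = √(-3634) = I*√3634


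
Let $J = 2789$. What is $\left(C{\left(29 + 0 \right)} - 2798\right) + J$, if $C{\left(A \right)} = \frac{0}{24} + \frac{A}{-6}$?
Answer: $- \frac{83}{6} \approx -13.833$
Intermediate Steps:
$C{\left(A \right)} = - \frac{A}{6}$ ($C{\left(A \right)} = 0 \cdot \frac{1}{24} + A \left(- \frac{1}{6}\right) = 0 - \frac{A}{6} = - \frac{A}{6}$)
$\left(C{\left(29 + 0 \right)} - 2798\right) + J = \left(- \frac{29 + 0}{6} - 2798\right) + 2789 = \left(\left(- \frac{1}{6}\right) 29 - 2798\right) + 2789 = \left(- \frac{29}{6} - 2798\right) + 2789 = - \frac{16817}{6} + 2789 = - \frac{83}{6}$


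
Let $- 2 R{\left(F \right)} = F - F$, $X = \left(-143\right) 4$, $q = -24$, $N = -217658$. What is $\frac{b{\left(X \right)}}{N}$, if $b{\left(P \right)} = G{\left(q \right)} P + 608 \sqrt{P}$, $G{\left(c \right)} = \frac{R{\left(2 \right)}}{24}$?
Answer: $- \frac{608 i \sqrt{143}}{108829} \approx - 0.066808 i$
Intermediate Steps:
$X = -572$
$R{\left(F \right)} = 0$ ($R{\left(F \right)} = - \frac{F - F}{2} = \left(- \frac{1}{2}\right) 0 = 0$)
$G{\left(c \right)} = 0$ ($G{\left(c \right)} = \frac{0}{24} = 0 \cdot \frac{1}{24} = 0$)
$b{\left(P \right)} = 608 \sqrt{P}$ ($b{\left(P \right)} = 0 P + 608 \sqrt{P} = 0 + 608 \sqrt{P} = 608 \sqrt{P}$)
$\frac{b{\left(X \right)}}{N} = \frac{608 \sqrt{-572}}{-217658} = 608 \cdot 2 i \sqrt{143} \left(- \frac{1}{217658}\right) = 1216 i \sqrt{143} \left(- \frac{1}{217658}\right) = - \frac{608 i \sqrt{143}}{108829}$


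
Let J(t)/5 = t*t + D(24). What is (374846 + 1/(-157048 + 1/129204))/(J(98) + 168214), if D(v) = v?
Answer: 3803043161053991/2195044365101007 ≈ 1.7326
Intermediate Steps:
J(t) = 120 + 5*t**2 (J(t) = 5*(t*t + 24) = 5*(t**2 + 24) = 5*(24 + t**2) = 120 + 5*t**2)
(374846 + 1/(-157048 + 1/129204))/(J(98) + 168214) = (374846 + 1/(-157048 + 1/129204))/((120 + 5*98**2) + 168214) = (374846 + 1/(-157048 + 1/129204))/((120 + 5*9604) + 168214) = (374846 + 1/(-20291229791/129204))/((120 + 48020) + 168214) = (374846 - 129204/20291229791)/(48140 + 168214) = (7606086322107982/20291229791)/216354 = (7606086322107982/20291229791)*(1/216354) = 3803043161053991/2195044365101007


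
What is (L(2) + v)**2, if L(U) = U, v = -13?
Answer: 121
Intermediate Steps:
(L(2) + v)**2 = (2 - 13)**2 = (-11)**2 = 121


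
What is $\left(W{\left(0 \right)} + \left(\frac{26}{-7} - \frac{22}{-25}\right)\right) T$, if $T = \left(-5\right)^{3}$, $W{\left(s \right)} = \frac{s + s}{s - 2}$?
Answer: $\frac{2480}{7} \approx 354.29$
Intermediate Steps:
$W{\left(s \right)} = \frac{2 s}{-2 + s}$
$T = -125$
$\left(W{\left(0 \right)} + \left(\frac{26}{-7} - \frac{22}{-25}\right)\right) T = \left(2 \cdot 0 \frac{1}{-2 + 0} + \left(\frac{26}{-7} - \frac{22}{-25}\right)\right) \left(-125\right) = \left(2 \cdot 0 \frac{1}{-2} + \left(26 \left(- \frac{1}{7}\right) - - \frac{22}{25}\right)\right) \left(-125\right) = \left(2 \cdot 0 \left(- \frac{1}{2}\right) + \left(- \frac{26}{7} + \frac{22}{25}\right)\right) \left(-125\right) = \left(0 - \frac{496}{175}\right) \left(-125\right) = \left(- \frac{496}{175}\right) \left(-125\right) = \frac{2480}{7}$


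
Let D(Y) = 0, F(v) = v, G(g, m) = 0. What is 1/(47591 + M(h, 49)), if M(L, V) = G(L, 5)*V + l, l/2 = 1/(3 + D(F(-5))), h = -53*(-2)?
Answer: 3/142775 ≈ 2.1012e-5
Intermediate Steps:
h = 106
l = ⅔ (l = 2/(3 + 0) = 2/3 = 2*(⅓) = ⅔ ≈ 0.66667)
M(L, V) = ⅔ (M(L, V) = 0*V + ⅔ = 0 + ⅔ = ⅔)
1/(47591 + M(h, 49)) = 1/(47591 + ⅔) = 1/(142775/3) = 3/142775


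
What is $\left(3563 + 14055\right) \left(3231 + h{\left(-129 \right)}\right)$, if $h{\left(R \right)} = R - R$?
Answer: $56923758$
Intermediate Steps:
$h{\left(R \right)} = 0$
$\left(3563 + 14055\right) \left(3231 + h{\left(-129 \right)}\right) = \left(3563 + 14055\right) \left(3231 + 0\right) = 17618 \cdot 3231 = 56923758$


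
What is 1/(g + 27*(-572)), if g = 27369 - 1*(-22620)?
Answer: 1/34545 ≈ 2.8948e-5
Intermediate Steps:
g = 49989 (g = 27369 + 22620 = 49989)
1/(g + 27*(-572)) = 1/(49989 + 27*(-572)) = 1/(49989 - 15444) = 1/34545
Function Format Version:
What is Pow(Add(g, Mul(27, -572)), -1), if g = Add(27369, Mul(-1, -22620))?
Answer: Rational(1, 34545) ≈ 2.8948e-5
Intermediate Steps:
g = 49989 (g = Add(27369, 22620) = 49989)
Pow(Add(g, Mul(27, -572)), -1) = Pow(Add(49989, Mul(27, -572)), -1) = Pow(Add(49989, -15444), -1) = Pow(34545, -1) = Rational(1, 34545)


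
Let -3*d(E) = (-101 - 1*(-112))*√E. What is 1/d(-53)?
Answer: 3*I*√53/583 ≈ 0.037462*I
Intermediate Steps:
d(E) = -11*√E/3 (d(E) = -(-101 - 1*(-112))*√E/3 = -(-101 + 112)*√E/3 = -11*√E/3)
1/d(-53) = 1/(-11*I*√53/3) = 3*I*√53/583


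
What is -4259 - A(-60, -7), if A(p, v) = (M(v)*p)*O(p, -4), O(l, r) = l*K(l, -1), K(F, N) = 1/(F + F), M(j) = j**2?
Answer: -2789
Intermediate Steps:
K(F, N) = 1/(2*F)
O(l, r) = 1/2 (O(l, r) = l*(1/(2*l)) = 1/2)
A(p, v) = p*v**2/2 (A(p, v) = (v**2*p)*(1/2) = (p*v**2)*(1/2) = p*v**2/2)
-4259 - A(-60, -7) = -4259 - (-60)*(-7)**2/2 = -4259 - (-60)*49/2 = -4259 - 1*(-1470) = -4259 + 1470 = -2789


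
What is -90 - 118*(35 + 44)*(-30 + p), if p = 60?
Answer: -279750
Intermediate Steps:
-90 - 118*(35 + 44)*(-30 + p) = -90 - 118*(35 + 44)*(-30 + 60) = -90 - 9322*30 = -90 - 118*2370 = -90 - 279660 = -279750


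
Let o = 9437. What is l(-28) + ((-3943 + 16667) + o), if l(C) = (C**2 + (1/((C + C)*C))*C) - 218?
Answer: 1272711/56 ≈ 22727.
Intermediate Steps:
l(C) = -218 + C**2 + 1/(2*C) (l(C) = (C**2 + (1/(((2*C))*C))*C) - 218 = (C**2 + ((1/(2*C))/C)*C) - 218 = (C**2 + (1/(2*C**2))*C) - 218 = (C**2 + 1/(2*C)) - 218 = -218 + C**2 + 1/(2*C))
l(-28) + ((-3943 + 16667) + o) = (-218 + (-28)**2 + (1/2)/(-28)) + ((-3943 + 16667) + 9437) = (-218 + 784 + (1/2)*(-1/28)) + (12724 + 9437) = (-218 + 784 - 1/56) + 22161 = 31695/56 + 22161 = 1272711/56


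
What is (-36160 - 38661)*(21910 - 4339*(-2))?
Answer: -2288624748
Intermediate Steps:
(-36160 - 38661)*(21910 - 4339*(-2)) = -74821*(21910 + 8678) = -74821*30588 = -2288624748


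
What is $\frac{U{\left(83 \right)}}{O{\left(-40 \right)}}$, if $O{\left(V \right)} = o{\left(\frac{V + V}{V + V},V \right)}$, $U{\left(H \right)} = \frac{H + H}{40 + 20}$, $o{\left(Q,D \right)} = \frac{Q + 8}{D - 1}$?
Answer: $- \frac{3403}{270} \approx -12.604$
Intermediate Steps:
$o{\left(Q,D \right)} = \frac{8 + Q}{-1 + D}$
$U{\left(H \right)} = \frac{H}{30}$ ($U{\left(H \right)} = \frac{2 H}{60} = 2 H \frac{1}{60} = \frac{H}{30}$)
$O{\left(V \right)} = \frac{9}{-1 + V}$ ($O{\left(V \right)} = \frac{8 + \frac{V + V}{V + V}}{-1 + V} = \frac{8 + \frac{2 V}{2 V}}{-1 + V} = \frac{8 + 2 V \frac{1}{2 V}}{-1 + V} = \frac{8 + 1}{-1 + V} = \frac{1}{-1 + V} 9 = \frac{9}{-1 + V}$)
$\frac{U{\left(83 \right)}}{O{\left(-40 \right)}} = \frac{\frac{1}{30} \cdot 83}{9 \frac{1}{-1 - 40}} = \frac{83}{30 \frac{9}{-41}} = \frac{83}{30 \cdot 9 \left(- \frac{1}{41}\right)} = \frac{83}{30 \left(- \frac{9}{41}\right)} = \frac{83}{30} \left(- \frac{41}{9}\right) = - \frac{3403}{270}$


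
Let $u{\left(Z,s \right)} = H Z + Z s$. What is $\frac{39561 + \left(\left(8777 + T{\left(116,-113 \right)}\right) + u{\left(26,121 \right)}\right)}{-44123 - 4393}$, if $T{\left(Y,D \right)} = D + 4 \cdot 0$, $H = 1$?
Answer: $- \frac{51397}{48516} \approx -1.0594$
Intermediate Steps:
$u{\left(Z,s \right)} = Z + Z s$ ($u{\left(Z,s \right)} = 1 Z + Z s = Z + Z s$)
$T{\left(Y,D \right)} = D$ ($T{\left(Y,D \right)} = D + 0 = D$)
$\frac{39561 + \left(\left(8777 + T{\left(116,-113 \right)}\right) + u{\left(26,121 \right)}\right)}{-44123 - 4393} = \frac{39561 + \left(\left(8777 - 113\right) + 26 \left(1 + 121\right)\right)}{-44123 - 4393} = \frac{39561 + \left(8664 + 26 \cdot 122\right)}{-48516} = \left(39561 + \left(8664 + 3172\right)\right) \left(- \frac{1}{48516}\right) = \left(39561 + 11836\right) \left(- \frac{1}{48516}\right) = 51397 \left(- \frac{1}{48516}\right) = - \frac{51397}{48516}$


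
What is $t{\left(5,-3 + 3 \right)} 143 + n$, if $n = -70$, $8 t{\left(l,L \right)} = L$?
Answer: $-70$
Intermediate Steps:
$t{\left(l,L \right)} = \frac{L}{8}$
$t{\left(5,-3 + 3 \right)} 143 + n = \frac{-3 + 3}{8} \cdot 143 - 70 = \frac{1}{8} \cdot 0 \cdot 143 - 70 = 0 \cdot 143 - 70 = 0 - 70 = -70$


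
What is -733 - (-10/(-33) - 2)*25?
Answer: -22789/33 ≈ -690.58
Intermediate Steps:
-733 - (-10/(-33) - 2)*25 = -733 - (-10*(-1/33) - 2)*25 = -733 - (10/33 - 2)*25 = -733 - (-56)*25/33 = -733 - 1*(-1400/33) = -733 + 1400/33 = -22789/33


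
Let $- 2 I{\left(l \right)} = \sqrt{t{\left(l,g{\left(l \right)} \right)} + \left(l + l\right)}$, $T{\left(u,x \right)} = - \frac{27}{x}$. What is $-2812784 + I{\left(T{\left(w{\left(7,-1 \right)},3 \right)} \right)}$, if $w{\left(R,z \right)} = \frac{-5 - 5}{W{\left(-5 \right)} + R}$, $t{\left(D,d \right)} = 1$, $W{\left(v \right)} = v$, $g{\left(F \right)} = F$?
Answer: $-2812784 - \frac{i \sqrt{17}}{2} \approx -2.8128 \cdot 10^{6} - 2.0616 i$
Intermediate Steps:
$w{\left(R,z \right)} = - \frac{10}{-5 + R}$ ($w{\left(R,z \right)} = \frac{-5 - 5}{-5 + R} = - \frac{10}{-5 + R}$)
$I{\left(l \right)} = - \frac{\sqrt{1 + 2 l}}{2}$ ($I{\left(l \right)} = - \frac{\sqrt{1 + \left(l + l\right)}}{2} = - \frac{\sqrt{1 + 2 l}}{2}$)
$-2812784 + I{\left(T{\left(w{\left(7,-1 \right)},3 \right)} \right)} = -2812784 - \frac{\sqrt{1 + 2 \left(- \frac{27}{3}\right)}}{2} = -2812784 - \frac{\sqrt{1 + 2 \left(\left(-27\right) \frac{1}{3}\right)}}{2} = -2812784 - \frac{\sqrt{1 + 2 \left(-9\right)}}{2} = -2812784 - \frac{\sqrt{1 - 18}}{2} = -2812784 - \frac{\sqrt{-17}}{2} = -2812784 - \frac{i \sqrt{17}}{2}$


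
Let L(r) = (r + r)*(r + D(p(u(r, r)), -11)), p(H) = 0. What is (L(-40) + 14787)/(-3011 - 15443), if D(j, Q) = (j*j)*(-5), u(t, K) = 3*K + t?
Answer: -17987/18454 ≈ -0.97469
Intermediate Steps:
u(t, K) = t + 3*K
D(j, Q) = -5*j² (D(j, Q) = j²*(-5) = -5*j²)
L(r) = 2*r² (L(r) = (r + r)*(r - 5*0²) = (2*r)*(r - 5*0) = (2*r)*(r + 0) = (2*r)*r = 2*r²)
(L(-40) + 14787)/(-3011 - 15443) = (2*(-40)² + 14787)/(-3011 - 15443) = (2*1600 + 14787)/(-18454) = (3200 + 14787)*(-1/18454) = 17987*(-1/18454) = -17987/18454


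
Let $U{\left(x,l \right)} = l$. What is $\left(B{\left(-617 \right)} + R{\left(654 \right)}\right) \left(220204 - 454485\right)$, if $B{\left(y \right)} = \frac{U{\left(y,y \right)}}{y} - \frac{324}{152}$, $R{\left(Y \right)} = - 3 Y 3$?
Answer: $\frac{52411236791}{38} \approx 1.3792 \cdot 10^{9}$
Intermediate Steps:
$R{\left(Y \right)} = - 9 Y$
$B{\left(y \right)} = - \frac{43}{38}$ ($B{\left(y \right)} = \frac{y}{y} - \frac{324}{152} = 1 - \frac{81}{38} = - \frac{43}{38}$)
$\left(B{\left(-617 \right)} + R{\left(654 \right)}\right) \left(220204 - 454485\right) = \left(- \frac{43}{38} - 5886\right) \left(220204 - 454485\right) = \left(- \frac{43}{38} - 5886\right) \left(-234281\right) = \left(- \frac{223711}{38}\right) \left(-234281\right) = \frac{52411236791}{38}$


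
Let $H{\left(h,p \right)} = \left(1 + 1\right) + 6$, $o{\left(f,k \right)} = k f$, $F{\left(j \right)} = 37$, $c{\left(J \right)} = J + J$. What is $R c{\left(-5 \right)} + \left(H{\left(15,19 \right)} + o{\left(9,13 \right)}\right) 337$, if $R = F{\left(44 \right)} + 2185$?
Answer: $19905$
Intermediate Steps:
$c{\left(J \right)} = 2 J$
$o{\left(f,k \right)} = f k$
$H{\left(h,p \right)} = 8$ ($H{\left(h,p \right)} = 2 + 6 = 8$)
$R = 2222$ ($R = 37 + 2185 = 2222$)
$R c{\left(-5 \right)} + \left(H{\left(15,19 \right)} + o{\left(9,13 \right)}\right) 337 = 2222 \cdot 2 \left(-5\right) + \left(8 + 9 \cdot 13\right) 337 = 2222 \left(-10\right) + \left(8 + 117\right) 337 = -22220 + 125 \cdot 337 = -22220 + 42125 = 19905$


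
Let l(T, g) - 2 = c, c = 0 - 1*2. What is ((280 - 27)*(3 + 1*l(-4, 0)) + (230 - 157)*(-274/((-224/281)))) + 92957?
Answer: 13306473/112 ≈ 1.1881e+5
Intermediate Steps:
c = -2 (c = 0 - 2 = -2)
l(T, g) = 0 (l(T, g) = 2 - 2 = 0)
((280 - 27)*(3 + 1*l(-4, 0)) + (230 - 157)*(-274/((-224/281)))) + 92957 = ((280 - 27)*(3 + 1*0) + (230 - 157)*(-274/((-224/281)))) + 92957 = (253*(3 + 0) + 73*(-274/((-224*1/281)))) + 92957 = (253*3 + 73*(-274/(-224/281))) + 92957 = (759 + 73*(-274*(-281/224))) + 92957 = (759 + 73*(38497/112)) + 92957 = (759 + 2810281/112) + 92957 = 2895289/112 + 92957 = 13306473/112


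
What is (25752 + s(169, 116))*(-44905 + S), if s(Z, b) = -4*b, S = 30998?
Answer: -351680216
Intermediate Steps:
(25752 + s(169, 116))*(-44905 + S) = (25752 - 4*116)*(-44905 + 30998) = (25752 - 464)*(-13907) = 25288*(-13907) = -351680216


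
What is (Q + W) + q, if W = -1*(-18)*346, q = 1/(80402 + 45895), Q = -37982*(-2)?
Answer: 10380603025/126297 ≈ 82192.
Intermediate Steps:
Q = 75964
q = 1/126297 ≈ 7.9178e-6
W = 6228 (W = 18*346 = 6228)
(Q + W) + q = (75964 + 6228) + 1/126297 = 82192 + 1/126297 = 10380603025/126297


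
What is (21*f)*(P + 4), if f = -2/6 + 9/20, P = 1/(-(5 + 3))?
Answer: 1519/160 ≈ 9.4937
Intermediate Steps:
P = -⅛ (P = 1/(-1*8) = 1/(-8) = -⅛ ≈ -0.12500)
f = 7/60 (f = -2*⅙ + 9*(1/20) = -⅓ + 9/20 = 7/60 ≈ 0.11667)
(21*f)*(P + 4) = (21*(7/60))*(-⅛ + 4) = (49/20)*(31/8) = 1519/160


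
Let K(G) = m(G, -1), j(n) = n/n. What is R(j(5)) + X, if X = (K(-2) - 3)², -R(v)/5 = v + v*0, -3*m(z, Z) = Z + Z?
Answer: 4/9 ≈ 0.44444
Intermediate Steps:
j(n) = 1
m(z, Z) = -2*Z/3 (m(z, Z) = -(Z + Z)/3 = -2*Z/3)
R(v) = -5*v (R(v) = -5*(v + v*0) = -5*(v + 0) = -5*v)
K(G) = ⅔ (K(G) = -⅔*(-1) = ⅔)
X = 49/9 (X = (⅔ - 3)² = (-7/3)² = 49/9 ≈ 5.4444)
R(j(5)) + X = -5*1 + 49/9 = -5 + 49/9 = 4/9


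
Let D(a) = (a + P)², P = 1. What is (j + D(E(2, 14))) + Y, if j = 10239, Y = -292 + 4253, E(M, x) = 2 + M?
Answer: 14225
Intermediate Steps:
Y = 3961
D(a) = (1 + a)² (D(a) = (a + 1)² = (1 + a)²)
(j + D(E(2, 14))) + Y = (10239 + (1 + (2 + 2))²) + 3961 = (10239 + (1 + 4)²) + 3961 = (10239 + 5²) + 3961 = (10239 + 25) + 3961 = 10264 + 3961 = 14225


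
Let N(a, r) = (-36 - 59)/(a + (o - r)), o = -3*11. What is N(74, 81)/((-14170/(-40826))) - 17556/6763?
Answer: 1627935181/383326840 ≈ 4.2469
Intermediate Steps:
o = -33
N(a, r) = -95/(-33 + a - r) (N(a, r) = (-36 - 59)/(a + (-33 - r)) = -95/(-33 + a - r))
N(74, 81)/((-14170/(-40826))) - 17556/6763 = (95/(33 + 81 - 1*74))/((-14170/(-40826))) - 17556/6763 = (95/(33 + 81 - 74))/((-14170*(-1/40826))) - 17556*1/6763 = (95/40)/(7085/20413) - 17556/6763 = (95*(1/40))*(20413/7085) - 17556/6763 = (19/8)*(20413/7085) - 17556/6763 = 387847/56680 - 17556/6763 = 1627935181/383326840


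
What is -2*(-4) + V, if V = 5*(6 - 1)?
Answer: 33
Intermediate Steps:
V = 25 (V = 5*5 = 25)
-2*(-4) + V = -2*(-4) + 25 = 8 + 25 = 33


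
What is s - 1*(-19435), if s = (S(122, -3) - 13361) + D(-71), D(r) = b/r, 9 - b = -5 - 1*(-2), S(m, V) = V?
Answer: 431029/71 ≈ 6070.8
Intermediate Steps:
b = 12 (b = 9 - (-5 - 1*(-2)) = 9 - (-5 + 2) = 9 - 1*(-3) = 9 + 3 = 12)
D(r) = 12/r
s = -948856/71 (s = (-3 - 13361) + 12/(-71) = -13364 + 12*(-1/71) = -13364 - 12/71 = -948856/71 ≈ -13364.)
s - 1*(-19435) = -948856/71 - 1*(-19435) = -948856/71 + 19435 = 431029/71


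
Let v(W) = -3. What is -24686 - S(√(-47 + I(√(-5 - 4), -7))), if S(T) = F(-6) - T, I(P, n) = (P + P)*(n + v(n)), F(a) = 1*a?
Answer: -24680 + √(-47 - 60*I) ≈ -24676.0 - 7.8491*I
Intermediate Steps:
F(a) = a
I(P, n) = 2*P*(-3 + n) (I(P, n) = (P + P)*(n - 3) = (2*P)*(-3 + n) = 2*P*(-3 + n))
S(T) = -6 - T
-24686 - S(√(-47 + I(√(-5 - 4), -7))) = -24686 - (-6 - √(-47 + 2*√(-5 - 4)*(-3 - 7))) = -24686 - (-6 - √(-47 + 2*√(-9)*(-10))) = -24686 - (-6 - √(-47 + 2*(3*I)*(-10))) = -24686 - (-6 - √(-47 - 60*I)) = -24686 + (6 + √(-47 - 60*I)) = -24680 + √(-47 - 60*I)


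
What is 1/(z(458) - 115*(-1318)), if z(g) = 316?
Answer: 1/151886 ≈ 6.5839e-6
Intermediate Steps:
1/(z(458) - 115*(-1318)) = 1/(316 - 115*(-1318)) = 1/(316 + 151570) = 1/151886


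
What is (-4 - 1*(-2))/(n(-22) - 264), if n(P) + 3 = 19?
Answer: 1/124 ≈ 0.0080645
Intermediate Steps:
n(P) = 16 (n(P) = -3 + 19 = 16)
(-4 - 1*(-2))/(n(-22) - 264) = (-4 - 1*(-2))/(16 - 264) = (-4 + 2)/(-248) = -2*(-1/248) = 1/124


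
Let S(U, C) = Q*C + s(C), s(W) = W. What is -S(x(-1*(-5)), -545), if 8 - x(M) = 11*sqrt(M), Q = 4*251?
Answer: 547725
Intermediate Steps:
Q = 1004
x(M) = 8 - 11*sqrt(M)
S(U, C) = 1005*C (S(U, C) = 1004*C + C = 1005*C)
-S(x(-1*(-5)), -545) = -1005*(-545) = -1*(-547725) = 547725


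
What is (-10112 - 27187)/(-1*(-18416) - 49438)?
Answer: 37299/31022 ≈ 1.2023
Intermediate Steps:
(-10112 - 27187)/(-1*(-18416) - 49438) = -37299/(18416 - 49438) = -37299/(-31022) = -37299*(-1/31022) = 37299/31022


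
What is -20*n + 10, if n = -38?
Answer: 770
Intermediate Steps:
-20*n + 10 = -20*(-38) + 10 = 760 + 10 = 770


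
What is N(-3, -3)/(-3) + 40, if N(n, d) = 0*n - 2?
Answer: 122/3 ≈ 40.667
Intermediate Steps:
N(n, d) = -2 (N(n, d) = 0 - 2 = -2)
N(-3, -3)/(-3) + 40 = -2/(-3) + 40 = -⅓*(-2) + 40 = ⅔ + 40 = 122/3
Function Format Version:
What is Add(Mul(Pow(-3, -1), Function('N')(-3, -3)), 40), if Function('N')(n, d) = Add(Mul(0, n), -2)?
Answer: Rational(122, 3) ≈ 40.667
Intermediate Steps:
Function('N')(n, d) = -2 (Function('N')(n, d) = Add(0, -2) = -2)
Add(Mul(Pow(-3, -1), Function('N')(-3, -3)), 40) = Add(Mul(Pow(-3, -1), -2), 40) = Add(Mul(Rational(-1, 3), -2), 40) = Add(Rational(2, 3), 40) = Rational(122, 3)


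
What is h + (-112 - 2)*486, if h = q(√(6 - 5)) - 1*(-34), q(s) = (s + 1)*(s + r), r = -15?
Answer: -55398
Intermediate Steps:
q(s) = (1 + s)*(-15 + s) (q(s) = (s + 1)*(s - 15) = (1 + s)*(-15 + s))
h = 6 (h = (-15 + (√(6 - 5))² - 14*√(6 - 5)) - 1*(-34) = (-15 + (√1)² - 14*√1) + 34 = (-15 + 1² - 14*1) + 34 = (-15 + 1 - 14) + 34 = -28 + 34 = 6)
h + (-112 - 2)*486 = 6 + (-112 - 2)*486 = 6 - 114*486 = 6 - 55404 = -55398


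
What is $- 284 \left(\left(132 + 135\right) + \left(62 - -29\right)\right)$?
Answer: $-101672$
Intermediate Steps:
$- 284 \left(\left(132 + 135\right) + \left(62 - -29\right)\right) = - 284 \left(267 + \left(62 + 29\right)\right) = - 284 \left(267 + 91\right) = \left(-284\right) 358 = -101672$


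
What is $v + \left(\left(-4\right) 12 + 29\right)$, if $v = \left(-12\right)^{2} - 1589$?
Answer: $-1464$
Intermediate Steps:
$v = -1445$ ($v = 144 - 1589 = -1445$)
$v + \left(\left(-4\right) 12 + 29\right) = -1445 + \left(\left(-4\right) 12 + 29\right) = -1445 + \left(-48 + 29\right) = -1445 - 19 = -1464$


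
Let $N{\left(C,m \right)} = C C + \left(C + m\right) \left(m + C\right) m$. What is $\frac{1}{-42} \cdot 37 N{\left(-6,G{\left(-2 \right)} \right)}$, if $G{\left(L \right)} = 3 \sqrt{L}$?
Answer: $-222 - \frac{333 i \sqrt{2}}{7} \approx -222.0 - 67.276 i$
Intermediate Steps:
$N{\left(C,m \right)} = C^{2} + m \left(C + m\right)^{2}$ ($N{\left(C,m \right)} = C^{2} + \left(C + m\right) \left(C + m\right) m = C^{2} + \left(C + m\right)^{2} m = C^{2} + m \left(C + m\right)^{2}$)
$\frac{1}{-42} \cdot 37 N{\left(-6,G{\left(-2 \right)} \right)} = \frac{1}{-42} \cdot 37 \left(\left(-6\right)^{2} + 3 \sqrt{-2} \left(-6 + 3 \sqrt{-2}\right)^{2}\right) = \left(- \frac{1}{42}\right) 37 \left(36 + 3 i \sqrt{2} \left(-6 + 3 i \sqrt{2}\right)^{2}\right) = - \frac{37 \left(36 + 3 i \sqrt{2} \left(-6 + 3 i \sqrt{2}\right)^{2}\right)}{42} = - \frac{222}{7} - \frac{37 i \sqrt{2} \left(-6 + 3 i \sqrt{2}\right)^{2}}{14}$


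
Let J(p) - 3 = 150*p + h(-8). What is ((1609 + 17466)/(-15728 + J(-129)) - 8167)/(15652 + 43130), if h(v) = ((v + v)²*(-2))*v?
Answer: -126512284/910503789 ≈ -0.13895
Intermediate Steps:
h(v) = -8*v³ (h(v) = ((2*v)²*(-2))*v = ((4*v²)*(-2))*v = (-8*v²)*v = -8*v³)
J(p) = 4099 + 150*p (J(p) = 3 + (150*p - 8*(-8)³) = 3 + (150*p - 8*(-512)) = 3 + (150*p + 4096) = 3 + (4096 + 150*p) = 4099 + 150*p)
((1609 + 17466)/(-15728 + J(-129)) - 8167)/(15652 + 43130) = ((1609 + 17466)/(-15728 + (4099 + 150*(-129))) - 8167)/(15652 + 43130) = (19075/(-15728 + (4099 - 19350)) - 8167)/58782 = (19075/(-15728 - 15251) - 8167)*(1/58782) = (19075/(-30979) - 8167)*(1/58782) = (19075*(-1/30979) - 8167)*(1/58782) = (-19075/30979 - 8167)*(1/58782) = -253024568/30979*1/58782 = -126512284/910503789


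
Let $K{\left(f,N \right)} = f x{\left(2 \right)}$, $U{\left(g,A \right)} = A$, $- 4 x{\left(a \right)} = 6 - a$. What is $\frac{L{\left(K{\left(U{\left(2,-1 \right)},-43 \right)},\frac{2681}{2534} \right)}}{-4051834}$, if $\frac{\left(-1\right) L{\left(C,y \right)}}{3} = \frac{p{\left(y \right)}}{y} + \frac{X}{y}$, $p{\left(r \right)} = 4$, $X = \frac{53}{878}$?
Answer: $\frac{1935795}{681263213258} \approx 2.8415 \cdot 10^{-6}$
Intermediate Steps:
$X = \frac{53}{878}$ ($X = 53 \cdot \frac{1}{878} = \frac{53}{878} \approx 0.060364$)
$x{\left(a \right)} = - \frac{3}{2} + \frac{a}{4}$ ($x{\left(a \right)} = - \frac{6 - a}{4} = - \frac{3}{2} + \frac{a}{4}$)
$K{\left(f,N \right)} = - f$ ($K{\left(f,N \right)} = f \left(- \frac{3}{2} + \frac{1}{4} \cdot 2\right) = f \left(- \frac{3}{2} + \frac{1}{2}\right) = f \left(-1\right) = - f$)
$L{\left(C,y \right)} = - \frac{10695}{878 y}$ ($L{\left(C,y \right)} = - 3 \left(\frac{4}{y} + \frac{53}{878 y}\right) = - 3 \frac{3565}{878 y} = - \frac{10695}{878 y}$)
$\frac{L{\left(K{\left(U{\left(2,-1 \right)},-43 \right)},\frac{2681}{2534} \right)}}{-4051834} = \frac{\left(- \frac{10695}{878}\right) \frac{1}{2681 \cdot \frac{1}{2534}}}{-4051834} = - \frac{10695}{878 \cdot 2681 \cdot \frac{1}{2534}} \left(- \frac{1}{4051834}\right) = - \frac{10695}{878 \cdot \frac{383}{362}} \left(- \frac{1}{4051834}\right) = \left(- \frac{10695}{878}\right) \frac{362}{383} \left(- \frac{1}{4051834}\right) = \left(- \frac{1935795}{168137}\right) \left(- \frac{1}{4051834}\right) = \frac{1935795}{681263213258}$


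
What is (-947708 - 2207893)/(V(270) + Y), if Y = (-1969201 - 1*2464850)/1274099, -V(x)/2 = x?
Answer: 1340182692833/230815837 ≈ 5806.3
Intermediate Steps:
V(x) = -2*x
Y = -4434051/1274099 (Y = (-1969201 - 2464850)*(1/1274099) = -4434051*1/1274099 = -4434051/1274099 ≈ -3.4801)
(-947708 - 2207893)/(V(270) + Y) = (-947708 - 2207893)/(-2*270 - 4434051/1274099) = -3155601/(-540 - 4434051/1274099) = -3155601/(-692447511/1274099) = -3155601*(-1274099/692447511) = 1340182692833/230815837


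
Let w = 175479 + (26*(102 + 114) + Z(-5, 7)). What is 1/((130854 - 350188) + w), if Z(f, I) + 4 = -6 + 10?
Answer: -1/38239 ≈ -2.6151e-5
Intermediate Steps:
Z(f, I) = 0 (Z(f, I) = -4 + (-6 + 10) = -4 + 4 = 0)
w = 181095 (w = 175479 + (26*(102 + 114) + 0) = 175479 + (26*216 + 0) = 175479 + (5616 + 0) = 175479 + 5616 = 181095)
1/((130854 - 350188) + w) = 1/((130854 - 350188) + 181095) = 1/(-219334 + 181095) = 1/(-38239) = -1/38239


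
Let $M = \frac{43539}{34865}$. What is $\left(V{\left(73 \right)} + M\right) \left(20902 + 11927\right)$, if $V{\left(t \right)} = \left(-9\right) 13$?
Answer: $- \frac{132486879114}{34865} \approx -3.8 \cdot 10^{6}$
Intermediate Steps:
$V{\left(t \right)} = -117$
$M = \frac{43539}{34865}$ ($M = 43539 \cdot \frac{1}{34865} = \frac{43539}{34865} \approx 1.2488$)
$\left(V{\left(73 \right)} + M\right) \left(20902 + 11927\right) = \left(-117 + \frac{43539}{34865}\right) \left(20902 + 11927\right) = \left(- \frac{4035666}{34865}\right) 32829 = - \frac{132486879114}{34865}$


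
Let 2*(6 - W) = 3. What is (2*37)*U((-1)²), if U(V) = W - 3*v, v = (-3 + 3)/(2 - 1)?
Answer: 333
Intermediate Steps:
v = 0 (v = 0/1 = 0*1 = 0)
W = 9/2 (W = 6 - ½*3 = 6 - 3/2 = 9/2 ≈ 4.5000)
U(V) = 9/2 (U(V) = 9/2 - 3*0 = 9/2 + 0 = 9/2)
(2*37)*U((-1)²) = (2*37)*(9/2) = 74*(9/2) = 333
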